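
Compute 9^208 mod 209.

9^1 ≡ 9 (mod 209)
9^2 ≡ 9^2 = 81 ≡ 81 (mod 209)
9^4 ≡ 81^2 = 6561 ≡ 82 (mod 209)
9^8 ≡ 82^2 = 6724 ≡ 36 (mod 209)
9^16 ≡ 36^2 = 1296 ≡ 42 (mod 209)
9^32 ≡ 42^2 = 1764 ≡ 92 (mod 209)
9^64 ≡ 92^2 = 8464 ≡ 104 (mod 209)
9^128 ≡ 104^2 = 10816 ≡ 157 (mod 209)
208 = 128 + 64 + 16 in binary powers of 2.
So 9^208 ≡ 157 · 104 · 42 ≡ 47 (mod 209).
Since 47 ≠ 1, base 9 is a Fermat witness: 209 is composite.

47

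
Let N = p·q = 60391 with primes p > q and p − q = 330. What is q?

Since p = q + 330, we have 60391 = q(q + 330), so q² + 330q − 60391 = 0.
Discriminant: 330² + 4·60391 = 108900 + 241564 = 350464; √350464 = 592.
q = (−330 + 592)/2 = 131, and p = q + 330 = 461.
Check: 131 · 461 = 60391.

131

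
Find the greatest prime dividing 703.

703 = 19 · 37
37 is prime.
So 703 = 19 · 37; the largest prime factor is 37.

37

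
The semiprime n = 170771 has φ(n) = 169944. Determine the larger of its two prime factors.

φ(n) = (p−1)(q−1) = n − (p+q) + 1, so p + q = 170771 − 169944 + 1 = 828.
p and q are the roots of t² − 828t + 170771 = 0.
Discriminant: 828² − 4·170771 = 685584 − 683084 = 2500; √2500 = 50.
q = (828 − 50)/2 = 389, p = (828 + 50)/2 = 439.
Check: 389 · 439 = 170771.

439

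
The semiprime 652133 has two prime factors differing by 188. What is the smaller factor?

Since p = q + 188, we have 652133 = q(q + 188), so q² + 188q − 652133 = 0.
Discriminant: 188² + 4·652133 = 35344 + 2608532 = 2643876; √2643876 = 1626.
q = (−188 + 1626)/2 = 719, and p = q + 188 = 907.
Check: 719 · 907 = 652133.

719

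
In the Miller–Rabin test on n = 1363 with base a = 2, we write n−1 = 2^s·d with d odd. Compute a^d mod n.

1363 − 1 = 1362 = 2^1 · 681, so d = 681.
2^1 ≡ 2 (mod 1363)
2^2 ≡ 2^2 = 4 ≡ 4 (mod 1363)
2^4 ≡ 4^2 = 16 ≡ 16 (mod 1363)
2^8 ≡ 16^2 = 256 ≡ 256 (mod 1363)
2^16 ≡ 256^2 = 65536 ≡ 112 (mod 1363)
2^32 ≡ 112^2 = 12544 ≡ 277 (mod 1363)
2^64 ≡ 277^2 = 76729 ≡ 401 (mod 1363)
2^128 ≡ 401^2 = 160801 ≡ 1330 (mod 1363)
2^256 ≡ 1330^2 = 1768900 ≡ 1089 (mod 1363)
2^512 ≡ 1089^2 = 1185921 ≡ 111 (mod 1363)
681 = 512 + 128 + 32 + 8 + 1 in binary powers of 2.
So 2^681 ≡ 111 · 1330 · 277 · 256 · 2 ≡ 686 (mod 1363).
Squaring chain: 686; never reaches −1, so base 2 is a Miller–Rabin witness that 1363 is composite.

686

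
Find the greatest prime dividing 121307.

121307 = 29 · 4183
4183 = 47 · 89
89 is prime.
So 121307 = 29 · 47 · 89; the largest prime factor is 89.

89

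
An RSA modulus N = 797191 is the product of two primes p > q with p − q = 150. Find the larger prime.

971

Since p = q + 150, we have 797191 = q(q + 150), so q² + 150q − 797191 = 0.
Discriminant: 150² + 4·797191 = 22500 + 3188764 = 3211264; √3211264 = 1792.
q = (−150 + 1792)/2 = 821, and p = q + 150 = 971.
Check: 821 · 971 = 797191.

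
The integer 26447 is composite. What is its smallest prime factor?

26447 is odd.
Digit sum 23, not divisible by 3.
Ends in 7: not divisible by 5.
7: 26447 = 7·3778 + 1
11: 26447 = 11·2404 + 3
13: 26447 = 13·2034 + 5
17: 26447 = 17·1555 + 12
19: 26447 = 19·1391 + 18
23: 26447 = 23·1149 + 20
29: 26447 = 29·911 + 28
31: 26447 = 31·853 + 4
37: 26447 = 37·714 + 29
41: 26447 = 41·645 + 2
43: 26447 = 43·615 + 2
47: 26447 = 47·562 + 33
53: 26447 = 53·499

53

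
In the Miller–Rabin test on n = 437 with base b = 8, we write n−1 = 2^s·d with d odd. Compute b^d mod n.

141

437 − 1 = 436 = 2^2 · 109, so d = 109.
8^1 ≡ 8 (mod 437)
8^2 ≡ 8^2 = 64 ≡ 64 (mod 437)
8^4 ≡ 64^2 = 4096 ≡ 163 (mod 437)
8^8 ≡ 163^2 = 26569 ≡ 349 (mod 437)
8^16 ≡ 349^2 = 121801 ≡ 315 (mod 437)
8^32 ≡ 315^2 = 99225 ≡ 26 (mod 437)
8^64 ≡ 26^2 = 676 ≡ 239 (mod 437)
109 = 64 + 32 + 8 + 4 + 1 in binary powers of 2.
So 8^109 ≡ 239 · 26 · 349 · 163 · 8 ≡ 141 (mod 437).
Squaring chain: 141 → 216; never reaches −1, so base 8 is a Miller–Rabin witness that 437 is composite.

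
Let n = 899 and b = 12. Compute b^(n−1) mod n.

231

12^1 ≡ 12 (mod 899)
12^2 ≡ 12^2 = 144 ≡ 144 (mod 899)
12^4 ≡ 144^2 = 20736 ≡ 59 (mod 899)
12^8 ≡ 59^2 = 3481 ≡ 784 (mod 899)
12^16 ≡ 784^2 = 614656 ≡ 639 (mod 899)
12^32 ≡ 639^2 = 408321 ≡ 175 (mod 899)
12^64 ≡ 175^2 = 30625 ≡ 59 (mod 899)
12^128 ≡ 59^2 = 3481 ≡ 784 (mod 899)
12^256 ≡ 784^2 = 614656 ≡ 639 (mod 899)
12^512 ≡ 639^2 = 408321 ≡ 175 (mod 899)
898 = 512 + 256 + 128 + 2 in binary powers of 2.
So 12^898 ≡ 175 · 639 · 784 · 144 ≡ 231 (mod 899).
Since 231 ≠ 1, base 12 is a Fermat witness: 899 is composite.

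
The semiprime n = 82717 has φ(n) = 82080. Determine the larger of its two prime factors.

457

φ(n) = (p−1)(q−1) = n − (p+q) + 1, so p + q = 82717 − 82080 + 1 = 638.
p and q are the roots of t² − 638t + 82717 = 0.
Discriminant: 638² − 4·82717 = 407044 − 330868 = 76176; √76176 = 276.
q = (638 − 276)/2 = 181, p = (638 + 276)/2 = 457.
Check: 181 · 457 = 82717.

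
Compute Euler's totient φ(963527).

Factor: 963527 = 67 · 73 · 197.
φ(963527) = (67−1) · (73−1) · (197−1) = 66 · 72 · 196 = 931392.

931392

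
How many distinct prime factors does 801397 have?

3

801397 = 17^2 · 2773
2773 = 47 · 59
801397 = 17^2 · 47 · 59, which has 3 distinct prime factors.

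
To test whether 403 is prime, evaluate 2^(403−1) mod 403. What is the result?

376

2^1 ≡ 2 (mod 403)
2^2 ≡ 2^2 = 4 ≡ 4 (mod 403)
2^4 ≡ 4^2 = 16 ≡ 16 (mod 403)
2^8 ≡ 16^2 = 256 ≡ 256 (mod 403)
2^16 ≡ 256^2 = 65536 ≡ 250 (mod 403)
2^32 ≡ 250^2 = 62500 ≡ 35 (mod 403)
2^64 ≡ 35^2 = 1225 ≡ 16 (mod 403)
2^128 ≡ 16^2 = 256 ≡ 256 (mod 403)
2^256 ≡ 256^2 = 65536 ≡ 250 (mod 403)
402 = 256 + 128 + 16 + 2 in binary powers of 2.
So 2^402 ≡ 250 · 256 · 250 · 4 ≡ 376 (mod 403).
Since 376 ≠ 1, base 2 is a Fermat witness: 403 is composite.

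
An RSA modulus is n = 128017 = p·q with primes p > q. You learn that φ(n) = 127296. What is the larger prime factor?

409

φ(n) = (p−1)(q−1) = n − (p+q) + 1, so p + q = 128017 − 127296 + 1 = 722.
p and q are the roots of t² − 722t + 128017 = 0.
Discriminant: 722² − 4·128017 = 521284 − 512068 = 9216; √9216 = 96.
q = (722 − 96)/2 = 313, p = (722 + 96)/2 = 409.
Check: 313 · 409 = 128017.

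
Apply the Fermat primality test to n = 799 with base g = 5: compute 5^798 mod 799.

5^1 ≡ 5 (mod 799)
5^2 ≡ 5^2 = 25 ≡ 25 (mod 799)
5^4 ≡ 25^2 = 625 ≡ 625 (mod 799)
5^8 ≡ 625^2 = 390625 ≡ 713 (mod 799)
5^16 ≡ 713^2 = 508369 ≡ 205 (mod 799)
5^32 ≡ 205^2 = 42025 ≡ 477 (mod 799)
5^64 ≡ 477^2 = 227529 ≡ 613 (mod 799)
5^128 ≡ 613^2 = 375769 ≡ 239 (mod 799)
5^256 ≡ 239^2 = 57121 ≡ 392 (mod 799)
5^512 ≡ 392^2 = 153664 ≡ 256 (mod 799)
798 = 512 + 256 + 16 + 8 + 4 + 2 in binary powers of 2.
So 5^798 ≡ 256 · 392 · 205 · 713 · 625 · 25 ≡ 440 (mod 799).
Since 440 ≠ 1, base 5 is a Fermat witness: 799 is composite.

440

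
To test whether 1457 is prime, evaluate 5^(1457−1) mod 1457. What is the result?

5^1 ≡ 5 (mod 1457)
5^2 ≡ 5^2 = 25 ≡ 25 (mod 1457)
5^4 ≡ 25^2 = 625 ≡ 625 (mod 1457)
5^8 ≡ 625^2 = 390625 ≡ 149 (mod 1457)
5^16 ≡ 149^2 = 22201 ≡ 346 (mod 1457)
5^32 ≡ 346^2 = 119716 ≡ 242 (mod 1457)
5^64 ≡ 242^2 = 58564 ≡ 284 (mod 1457)
5^128 ≡ 284^2 = 80656 ≡ 521 (mod 1457)
5^256 ≡ 521^2 = 271441 ≡ 439 (mod 1457)
5^512 ≡ 439^2 = 192721 ≡ 397 (mod 1457)
5^1024 ≡ 397^2 = 157609 ≡ 253 (mod 1457)
1456 = 1024 + 256 + 128 + 32 + 16 in binary powers of 2.
So 5^1456 ≡ 253 · 439 · 521 · 242 · 346 ≡ 36 (mod 1457).
Since 36 ≠ 1, base 5 is a Fermat witness: 1457 is composite.

36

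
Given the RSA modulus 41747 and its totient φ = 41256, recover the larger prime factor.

383

φ(n) = (p−1)(q−1) = n − (p+q) + 1, so p + q = 41747 − 41256 + 1 = 492.
p and q are the roots of t² − 492t + 41747 = 0.
Discriminant: 492² − 4·41747 = 242064 − 166988 = 75076; √75076 = 274.
q = (492 − 274)/2 = 109, p = (492 + 274)/2 = 383.
Check: 109 · 383 = 41747.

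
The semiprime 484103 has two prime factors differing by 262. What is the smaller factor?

577

Since p = q + 262, we have 484103 = q(q + 262), so q² + 262q − 484103 = 0.
Discriminant: 262² + 4·484103 = 68644 + 1936412 = 2005056; √2005056 = 1416.
q = (−262 + 1416)/2 = 577, and p = q + 262 = 839.
Check: 577 · 839 = 484103.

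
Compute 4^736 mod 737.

26

4^1 ≡ 4 (mod 737)
4^2 ≡ 4^2 = 16 ≡ 16 (mod 737)
4^4 ≡ 16^2 = 256 ≡ 256 (mod 737)
4^8 ≡ 256^2 = 65536 ≡ 680 (mod 737)
4^16 ≡ 680^2 = 462400 ≡ 301 (mod 737)
4^32 ≡ 301^2 = 90601 ≡ 687 (mod 737)
4^64 ≡ 687^2 = 471969 ≡ 289 (mod 737)
4^128 ≡ 289^2 = 83521 ≡ 240 (mod 737)
4^256 ≡ 240^2 = 57600 ≡ 114 (mod 737)
4^512 ≡ 114^2 = 12996 ≡ 467 (mod 737)
736 = 512 + 128 + 64 + 32 in binary powers of 2.
So 4^736 ≡ 467 · 240 · 289 · 687 ≡ 26 (mod 737).
Since 26 ≠ 1, base 4 is a Fermat witness: 737 is composite.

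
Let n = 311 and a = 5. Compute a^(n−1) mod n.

5^1 ≡ 5 (mod 311)
5^2 ≡ 5^2 = 25 ≡ 25 (mod 311)
5^4 ≡ 25^2 = 625 ≡ 3 (mod 311)
5^8 ≡ 3^2 = 9 ≡ 9 (mod 311)
5^16 ≡ 9^2 = 81 ≡ 81 (mod 311)
5^32 ≡ 81^2 = 6561 ≡ 30 (mod 311)
5^64 ≡ 30^2 = 900 ≡ 278 (mod 311)
5^128 ≡ 278^2 = 77284 ≡ 156 (mod 311)
5^256 ≡ 156^2 = 24336 ≡ 78 (mod 311)
310 = 256 + 32 + 16 + 4 + 2 in binary powers of 2.
So 5^310 ≡ 78 · 30 · 81 · 3 · 25 ≡ 1 (mod 311).
Since the result is 1, base 5 gives no evidence that 311 is composite.

1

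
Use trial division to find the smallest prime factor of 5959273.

61

5959273 is odd.
Digit sum 40, not divisible by 3.
Ends in 3: not divisible by 5.
7: 5959273 = 7·851324 + 5
11: 5959273 = 11·541752 + 1
13: 5959273 = 13·458405 + 8
17: 5959273 = 17·350545 + 8
19: 5959273 = 19·313645 + 18
23: 5959273 = 23·259098 + 19
29: 5959273 = 29·205492 + 5
31: 5959273 = 31·192234 + 19
37: 5959273 = 37·161061 + 16
41: 5959273 = 41·145348 + 5
43: 5959273 = 43·138587 + 32
47: 5959273 = 47·126793 + 2
53: 5959273 = 53·112439 + 6
59: 5959273 = 59·101004 + 37
61: 5959273 = 61·97693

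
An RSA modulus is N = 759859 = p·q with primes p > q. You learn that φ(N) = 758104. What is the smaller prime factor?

773

φ(n) = (p−1)(q−1) = n − (p+q) + 1, so p + q = 759859 − 758104 + 1 = 1756.
p and q are the roots of t² − 1756t + 759859 = 0.
Discriminant: 1756² − 4·759859 = 3083536 − 3039436 = 44100; √44100 = 210.
q = (1756 − 210)/2 = 773, p = (1756 + 210)/2 = 983.
Check: 773 · 983 = 759859.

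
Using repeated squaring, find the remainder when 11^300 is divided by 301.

176

11^1 ≡ 11 (mod 301)
11^2 ≡ 11^2 = 121 ≡ 121 (mod 301)
11^4 ≡ 121^2 = 14641 ≡ 193 (mod 301)
11^8 ≡ 193^2 = 37249 ≡ 226 (mod 301)
11^16 ≡ 226^2 = 51076 ≡ 207 (mod 301)
11^32 ≡ 207^2 = 42849 ≡ 107 (mod 301)
11^64 ≡ 107^2 = 11449 ≡ 11 (mod 301)
11^128 ≡ 11^2 = 121 ≡ 121 (mod 301)
11^256 ≡ 121^2 = 14641 ≡ 193 (mod 301)
300 = 256 + 32 + 8 + 4 in binary powers of 2.
So 11^300 ≡ 193 · 107 · 226 · 193 ≡ 176 (mod 301).
Since 176 ≠ 1, base 11 is a Fermat witness: 301 is composite.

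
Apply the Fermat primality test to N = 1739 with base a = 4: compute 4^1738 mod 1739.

4^1 ≡ 4 (mod 1739)
4^2 ≡ 4^2 = 16 ≡ 16 (mod 1739)
4^4 ≡ 16^2 = 256 ≡ 256 (mod 1739)
4^8 ≡ 256^2 = 65536 ≡ 1193 (mod 1739)
4^16 ≡ 1193^2 = 1423249 ≡ 747 (mod 1739)
4^32 ≡ 747^2 = 558009 ≡ 1529 (mod 1739)
4^64 ≡ 1529^2 = 2337841 ≡ 625 (mod 1739)
4^128 ≡ 625^2 = 390625 ≡ 1089 (mod 1739)
4^256 ≡ 1089^2 = 1185921 ≡ 1662 (mod 1739)
4^512 ≡ 1662^2 = 2762244 ≡ 712 (mod 1739)
4^1024 ≡ 712^2 = 506944 ≡ 895 (mod 1739)
1738 = 1024 + 512 + 128 + 64 + 8 + 2 in binary powers of 2.
So 4^1738 ≡ 895 · 712 · 1089 · 625 · 1193 · 16 ≡ 995 (mod 1739).
Since 995 ≠ 1, base 4 is a Fermat witness: 1739 is composite.

995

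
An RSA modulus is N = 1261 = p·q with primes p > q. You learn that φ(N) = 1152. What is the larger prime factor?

97

φ(n) = (p−1)(q−1) = n − (p+q) + 1, so p + q = 1261 − 1152 + 1 = 110.
p and q are the roots of t² − 110t + 1261 = 0.
Discriminant: 110² − 4·1261 = 12100 − 5044 = 7056; √7056 = 84.
q = (110 − 84)/2 = 13, p = (110 + 84)/2 = 97.
Check: 13 · 97 = 1261.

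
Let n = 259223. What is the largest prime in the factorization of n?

73

259223 = 53 · 4891
4891 = 67 · 73
73 is prime.
So 259223 = 53 · 67 · 73; the largest prime factor is 73.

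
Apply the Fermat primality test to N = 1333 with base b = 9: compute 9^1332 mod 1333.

9^1 ≡ 9 (mod 1333)
9^2 ≡ 9^2 = 81 ≡ 81 (mod 1333)
9^4 ≡ 81^2 = 6561 ≡ 1229 (mod 1333)
9^8 ≡ 1229^2 = 1510441 ≡ 152 (mod 1333)
9^16 ≡ 152^2 = 23104 ≡ 443 (mod 1333)
9^32 ≡ 443^2 = 196249 ≡ 298 (mod 1333)
9^64 ≡ 298^2 = 88804 ≡ 826 (mod 1333)
9^128 ≡ 826^2 = 682276 ≡ 1113 (mod 1333)
9^256 ≡ 1113^2 = 1238769 ≡ 412 (mod 1333)
9^512 ≡ 412^2 = 169744 ≡ 453 (mod 1333)
9^1024 ≡ 453^2 = 205209 ≡ 1260 (mod 1333)
1332 = 1024 + 256 + 32 + 16 + 4 in binary powers of 2.
So 9^1332 ≡ 1260 · 412 · 298 · 443 · 1229 ≡ 250 (mod 1333).
Since 250 ≠ 1, base 9 is a Fermat witness: 1333 is composite.

250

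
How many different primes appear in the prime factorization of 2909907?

6

2909907 = 3^2 · 323323
323323 = 7 · 46189
46189 = 11 · 4199
4199 = 13 · 323
323 = 17 · 19
2909907 = 3^2 · 7 · 11 · 13 · 17 · 19, which has 6 distinct prime factors.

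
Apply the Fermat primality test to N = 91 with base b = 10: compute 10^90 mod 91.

10^1 ≡ 10 (mod 91)
10^2 ≡ 10^2 = 100 ≡ 9 (mod 91)
10^4 ≡ 9^2 = 81 ≡ 81 (mod 91)
10^8 ≡ 81^2 = 6561 ≡ 9 (mod 91)
10^16 ≡ 9^2 = 81 ≡ 81 (mod 91)
10^32 ≡ 81^2 = 6561 ≡ 9 (mod 91)
10^64 ≡ 9^2 = 81 ≡ 81 (mod 91)
90 = 64 + 16 + 8 + 2 in binary powers of 2.
So 10^90 ≡ 81 · 81 · 9 · 9 ≡ 1 (mod 91).
Since the result is 1, base 10 gives no evidence that 91 is composite.

1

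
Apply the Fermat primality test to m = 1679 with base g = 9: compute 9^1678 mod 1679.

9^1 ≡ 9 (mod 1679)
9^2 ≡ 9^2 = 81 ≡ 81 (mod 1679)
9^4 ≡ 81^2 = 6561 ≡ 1524 (mod 1679)
9^8 ≡ 1524^2 = 2322576 ≡ 519 (mod 1679)
9^16 ≡ 519^2 = 269361 ≡ 721 (mod 1679)
9^32 ≡ 721^2 = 519841 ≡ 1030 (mod 1679)
9^64 ≡ 1030^2 = 1060900 ≡ 1451 (mod 1679)
9^128 ≡ 1451^2 = 2105401 ≡ 1614 (mod 1679)
9^256 ≡ 1614^2 = 2604996 ≡ 867 (mod 1679)
9^512 ≡ 867^2 = 751689 ≡ 1176 (mod 1679)
9^1024 ≡ 1176^2 = 1382976 ≡ 1159 (mod 1679)
1678 = 1024 + 512 + 128 + 8 + 4 + 2 in binary powers of 2.
So 9^1678 ≡ 1159 · 1176 · 1614 · 519 · 1524 · 81 ≡ 210 (mod 1679).
Since 210 ≠ 1, base 9 is a Fermat witness: 1679 is composite.

210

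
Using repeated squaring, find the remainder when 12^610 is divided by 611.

12^1 ≡ 12 (mod 611)
12^2 ≡ 12^2 = 144 ≡ 144 (mod 611)
12^4 ≡ 144^2 = 20736 ≡ 573 (mod 611)
12^8 ≡ 573^2 = 328329 ≡ 222 (mod 611)
12^16 ≡ 222^2 = 49284 ≡ 404 (mod 611)
12^32 ≡ 404^2 = 163216 ≡ 79 (mod 611)
12^64 ≡ 79^2 = 6241 ≡ 131 (mod 611)
12^128 ≡ 131^2 = 17161 ≡ 53 (mod 611)
12^256 ≡ 53^2 = 2809 ≡ 365 (mod 611)
12^512 ≡ 365^2 = 133225 ≡ 27 (mod 611)
610 = 512 + 64 + 32 + 2 in binary powers of 2.
So 12^610 ≡ 27 · 131 · 79 · 144 ≡ 118 (mod 611).
Since 118 ≠ 1, base 12 is a Fermat witness: 611 is composite.

118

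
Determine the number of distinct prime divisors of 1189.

1189 = 29 · 41
1189 = 29 · 41, which has 2 distinct prime factors.

2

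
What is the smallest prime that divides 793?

793 is odd.
Digit sum 19, not divisible by 3.
Ends in 3: not divisible by 5.
7: 793 = 7·113 + 2
11: 793 = 11·72 + 1
13: 793 = 13·61

13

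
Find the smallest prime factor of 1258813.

1258813 is odd.
Digit sum 28, not divisible by 3.
Ends in 3: not divisible by 5.
7: 1258813 = 7·179830 + 3
11: 1258813 = 11·114437 + 6
13: 1258813 = 13·96831 + 10
17: 1258813 = 17·74047 + 14
19: 1258813 = 19·66253 + 6
23: 1258813 = 23·54731

23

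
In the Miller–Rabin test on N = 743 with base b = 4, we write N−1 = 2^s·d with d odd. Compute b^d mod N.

1

743 − 1 = 742 = 2^1 · 371, so d = 371.
4^1 ≡ 4 (mod 743)
4^2 ≡ 4^2 = 16 ≡ 16 (mod 743)
4^4 ≡ 16^2 = 256 ≡ 256 (mod 743)
4^8 ≡ 256^2 = 65536 ≡ 152 (mod 743)
4^16 ≡ 152^2 = 23104 ≡ 71 (mod 743)
4^32 ≡ 71^2 = 5041 ≡ 583 (mod 743)
4^64 ≡ 583^2 = 339889 ≡ 338 (mod 743)
4^128 ≡ 338^2 = 114244 ≡ 565 (mod 743)
4^256 ≡ 565^2 = 319225 ≡ 478 (mod 743)
371 = 256 + 64 + 32 + 16 + 2 + 1 in binary powers of 2.
So 4^371 ≡ 478 · 338 · 583 · 71 · 16 · 4 ≡ 1 (mod 743).
Since 4^d ≡ 1 (mod 743), base 4 does not prove 743 composite.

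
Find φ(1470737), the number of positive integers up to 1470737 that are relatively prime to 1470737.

Factor: 1470737 = 103 · 109 · 131.
φ(1470737) = (103−1) · (109−1) · (131−1) = 102 · 108 · 130 = 1432080.

1432080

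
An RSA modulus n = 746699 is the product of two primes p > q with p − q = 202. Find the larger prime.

Since p = q + 202, we have 746699 = q(q + 202), so q² + 202q − 746699 = 0.
Discriminant: 202² + 4·746699 = 40804 + 2986796 = 3027600; √3027600 = 1740.
q = (−202 + 1740)/2 = 769, and p = q + 202 = 971.
Check: 769 · 971 = 746699.

971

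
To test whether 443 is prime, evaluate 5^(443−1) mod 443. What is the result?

5^1 ≡ 5 (mod 443)
5^2 ≡ 5^2 = 25 ≡ 25 (mod 443)
5^4 ≡ 25^2 = 625 ≡ 182 (mod 443)
5^8 ≡ 182^2 = 33124 ≡ 342 (mod 443)
5^16 ≡ 342^2 = 116964 ≡ 12 (mod 443)
5^32 ≡ 12^2 = 144 ≡ 144 (mod 443)
5^64 ≡ 144^2 = 20736 ≡ 358 (mod 443)
5^128 ≡ 358^2 = 128164 ≡ 137 (mod 443)
5^256 ≡ 137^2 = 18769 ≡ 163 (mod 443)
442 = 256 + 128 + 32 + 16 + 8 + 2 in binary powers of 2.
So 5^442 ≡ 163 · 137 · 144 · 12 · 342 · 25 ≡ 1 (mod 443).
Since the result is 1, base 5 gives no evidence that 443 is composite.

1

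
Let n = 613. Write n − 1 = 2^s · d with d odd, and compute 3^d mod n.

612

613 − 1 = 612 = 2^2 · 153, so d = 153.
3^1 ≡ 3 (mod 613)
3^2 ≡ 3^2 = 9 ≡ 9 (mod 613)
3^4 ≡ 9^2 = 81 ≡ 81 (mod 613)
3^8 ≡ 81^2 = 6561 ≡ 431 (mod 613)
3^16 ≡ 431^2 = 185761 ≡ 22 (mod 613)
3^32 ≡ 22^2 = 484 ≡ 484 (mod 613)
3^64 ≡ 484^2 = 234256 ≡ 90 (mod 613)
3^128 ≡ 90^2 = 8100 ≡ 131 (mod 613)
153 = 128 + 16 + 8 + 1 in binary powers of 2.
So 3^153 ≡ 131 · 22 · 431 · 3 ≡ 612 (mod 613).
Since 3^d ≡ 612 (mod 613), base 3 does not prove 613 composite.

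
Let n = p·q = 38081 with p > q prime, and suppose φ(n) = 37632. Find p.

φ(n) = (p−1)(q−1) = n − (p+q) + 1, so p + q = 38081 − 37632 + 1 = 450.
p and q are the roots of t² − 450t + 38081 = 0.
Discriminant: 450² − 4·38081 = 202500 − 152324 = 50176; √50176 = 224.
q = (450 − 224)/2 = 113, p = (450 + 224)/2 = 337.
Check: 113 · 337 = 38081.

337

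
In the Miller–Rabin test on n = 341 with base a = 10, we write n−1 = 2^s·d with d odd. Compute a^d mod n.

341 − 1 = 340 = 2^2 · 85, so d = 85.
10^1 ≡ 10 (mod 341)
10^2 ≡ 10^2 = 100 ≡ 100 (mod 341)
10^4 ≡ 100^2 = 10000 ≡ 111 (mod 341)
10^8 ≡ 111^2 = 12321 ≡ 45 (mod 341)
10^16 ≡ 45^2 = 2025 ≡ 320 (mod 341)
10^32 ≡ 320^2 = 102400 ≡ 100 (mod 341)
10^64 ≡ 100^2 = 10000 ≡ 111 (mod 341)
85 = 64 + 16 + 4 + 1 in binary powers of 2.
So 10^85 ≡ 111 · 320 · 111 · 10 ≡ 98 (mod 341).
Squaring chain: 98 → 56; never reaches −1, so base 10 is a Miller–Rabin witness that 341 is composite.

98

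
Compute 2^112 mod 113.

2^1 ≡ 2 (mod 113)
2^2 ≡ 2^2 = 4 ≡ 4 (mod 113)
2^4 ≡ 4^2 = 16 ≡ 16 (mod 113)
2^8 ≡ 16^2 = 256 ≡ 30 (mod 113)
2^16 ≡ 30^2 = 900 ≡ 109 (mod 113)
2^32 ≡ 109^2 = 11881 ≡ 16 (mod 113)
2^64 ≡ 16^2 = 256 ≡ 30 (mod 113)
112 = 64 + 32 + 16 in binary powers of 2.
So 2^112 ≡ 30 · 16 · 109 ≡ 1 (mod 113).
Since the result is 1, base 2 gives no evidence that 113 is composite.

1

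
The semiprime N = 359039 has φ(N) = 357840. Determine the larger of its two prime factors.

631

φ(n) = (p−1)(q−1) = n − (p+q) + 1, so p + q = 359039 − 357840 + 1 = 1200.
p and q are the roots of t² − 1200t + 359039 = 0.
Discriminant: 1200² − 4·359039 = 1440000 − 1436156 = 3844; √3844 = 62.
q = (1200 − 62)/2 = 569, p = (1200 + 62)/2 = 631.
Check: 569 · 631 = 359039.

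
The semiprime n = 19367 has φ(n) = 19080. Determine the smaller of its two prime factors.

107

φ(n) = (p−1)(q−1) = n − (p+q) + 1, so p + q = 19367 − 19080 + 1 = 288.
p and q are the roots of t² − 288t + 19367 = 0.
Discriminant: 288² − 4·19367 = 82944 − 77468 = 5476; √5476 = 74.
q = (288 − 74)/2 = 107, p = (288 + 74)/2 = 181.
Check: 107 · 181 = 19367.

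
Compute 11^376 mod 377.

81

11^1 ≡ 11 (mod 377)
11^2 ≡ 11^2 = 121 ≡ 121 (mod 377)
11^4 ≡ 121^2 = 14641 ≡ 315 (mod 377)
11^8 ≡ 315^2 = 99225 ≡ 74 (mod 377)
11^16 ≡ 74^2 = 5476 ≡ 198 (mod 377)
11^32 ≡ 198^2 = 39204 ≡ 373 (mod 377)
11^64 ≡ 373^2 = 139129 ≡ 16 (mod 377)
11^128 ≡ 16^2 = 256 ≡ 256 (mod 377)
11^256 ≡ 256^2 = 65536 ≡ 315 (mod 377)
376 = 256 + 64 + 32 + 16 + 8 in binary powers of 2.
So 11^376 ≡ 315 · 16 · 373 · 198 · 74 ≡ 81 (mod 377).
Since 81 ≠ 1, base 11 is a Fermat witness: 377 is composite.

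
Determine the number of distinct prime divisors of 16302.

5

16302 = 2 · 8151
8151 = 3 · 2717
2717 = 11 · 247
247 = 13 · 19
16302 = 2 · 3 · 11 · 13 · 19, which has 5 distinct prime factors.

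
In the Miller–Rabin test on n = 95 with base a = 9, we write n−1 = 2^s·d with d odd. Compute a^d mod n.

24

95 − 1 = 94 = 2^1 · 47, so d = 47.
9^1 ≡ 9 (mod 95)
9^2 ≡ 9^2 = 81 ≡ 81 (mod 95)
9^4 ≡ 81^2 = 6561 ≡ 6 (mod 95)
9^8 ≡ 6^2 = 36 ≡ 36 (mod 95)
9^16 ≡ 36^2 = 1296 ≡ 61 (mod 95)
9^32 ≡ 61^2 = 3721 ≡ 16 (mod 95)
47 = 32 + 8 + 4 + 2 + 1 in binary powers of 2.
So 9^47 ≡ 16 · 36 · 6 · 81 · 9 ≡ 24 (mod 95).
Squaring chain: 24; never reaches −1, so base 9 is a Miller–Rabin witness that 95 is composite.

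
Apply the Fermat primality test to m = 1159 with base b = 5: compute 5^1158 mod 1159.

729

5^1 ≡ 5 (mod 1159)
5^2 ≡ 5^2 = 25 ≡ 25 (mod 1159)
5^4 ≡ 25^2 = 625 ≡ 625 (mod 1159)
5^8 ≡ 625^2 = 390625 ≡ 42 (mod 1159)
5^16 ≡ 42^2 = 1764 ≡ 605 (mod 1159)
5^32 ≡ 605^2 = 366025 ≡ 940 (mod 1159)
5^64 ≡ 940^2 = 883600 ≡ 442 (mod 1159)
5^128 ≡ 442^2 = 195364 ≡ 652 (mod 1159)
5^256 ≡ 652^2 = 425104 ≡ 910 (mod 1159)
5^512 ≡ 910^2 = 828100 ≡ 574 (mod 1159)
5^1024 ≡ 574^2 = 329476 ≡ 320 (mod 1159)
1158 = 1024 + 128 + 4 + 2 in binary powers of 2.
So 5^1158 ≡ 320 · 652 · 625 · 25 ≡ 729 (mod 1159).
Since 729 ≠ 1, base 5 is a Fermat witness: 1159 is composite.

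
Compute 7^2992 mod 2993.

1322

7^1 ≡ 7 (mod 2993)
7^2 ≡ 7^2 = 49 ≡ 49 (mod 2993)
7^4 ≡ 49^2 = 2401 ≡ 2401 (mod 2993)
7^8 ≡ 2401^2 = 5764801 ≡ 283 (mod 2993)
7^16 ≡ 283^2 = 80089 ≡ 2271 (mod 2993)
7^32 ≡ 2271^2 = 5157441 ≡ 502 (mod 2993)
7^64 ≡ 502^2 = 252004 ≡ 592 (mod 2993)
7^128 ≡ 592^2 = 350464 ≡ 283 (mod 2993)
7^256 ≡ 283^2 = 80089 ≡ 2271 (mod 2993)
7^512 ≡ 2271^2 = 5157441 ≡ 502 (mod 2993)
7^1024 ≡ 502^2 = 252004 ≡ 592 (mod 2993)
7^2048 ≡ 592^2 = 350464 ≡ 283 (mod 2993)
2992 = 2048 + 512 + 256 + 128 + 32 + 16 in binary powers of 2.
So 7^2992 ≡ 283 · 502 · 2271 · 283 · 502 · 2271 ≡ 1322 (mod 2993).
Since 1322 ≠ 1, base 7 is a Fermat witness: 2993 is composite.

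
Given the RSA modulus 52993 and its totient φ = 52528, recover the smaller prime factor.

φ(n) = (p−1)(q−1) = n − (p+q) + 1, so p + q = 52993 − 52528 + 1 = 466.
p and q are the roots of t² − 466t + 52993 = 0.
Discriminant: 466² − 4·52993 = 217156 − 211972 = 5184; √5184 = 72.
q = (466 − 72)/2 = 197, p = (466 + 72)/2 = 269.
Check: 197 · 269 = 52993.

197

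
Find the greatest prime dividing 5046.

5046 = 2 · 2523
2523 = 3 · 841
841 = 29 · 29
29 = 29 · 1
So 5046 = 2 · 3 · 29^2; the largest prime factor is 29.

29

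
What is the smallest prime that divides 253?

253 is odd.
Digit sum 10, not divisible by 3.
Ends in 3: not divisible by 5.
7: 253 = 7·36 + 1
11: 253 = 11·23

11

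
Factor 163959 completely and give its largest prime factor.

43

163959 = 3 · 54653
54653 = 31 · 1763
1763 = 41 · 43
43 is prime.
So 163959 = 3 · 31 · 41 · 43; the largest prime factor is 43.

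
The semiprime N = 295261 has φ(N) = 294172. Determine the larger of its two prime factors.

587

φ(n) = (p−1)(q−1) = n − (p+q) + 1, so p + q = 295261 − 294172 + 1 = 1090.
p and q are the roots of t² − 1090t + 295261 = 0.
Discriminant: 1090² − 4·295261 = 1188100 − 1181044 = 7056; √7056 = 84.
q = (1090 − 84)/2 = 503, p = (1090 + 84)/2 = 587.
Check: 503 · 587 = 295261.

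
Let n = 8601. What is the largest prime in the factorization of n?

61

8601 = 3 · 2867
2867 = 47 · 61
61 is prime.
So 8601 = 3 · 47 · 61; the largest prime factor is 61.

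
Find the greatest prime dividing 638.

638 = 2 · 319
319 = 11 · 29
29 is prime.
So 638 = 2 · 11 · 29; the largest prime factor is 29.

29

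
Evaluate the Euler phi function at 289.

Factor: 289 = 17^2.
φ(289) = 17^1·(17−1) = 272.

272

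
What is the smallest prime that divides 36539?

36539 is odd.
Digit sum 26, not divisible by 3.
Ends in 9: not divisible by 5.
7: 36539 = 7·5219 + 6
11: 36539 = 11·3321 + 8
13: 36539 = 13·2810 + 9
17: 36539 = 17·2149 + 6
19: 36539 = 19·1923 + 2
23: 36539 = 23·1588 + 15
29: 36539 = 29·1259 + 28
31: 36539 = 31·1178 + 21
37: 36539 = 37·987 + 20
41: 36539 = 41·891 + 8
43: 36539 = 43·849 + 32
47: 36539 = 47·777 + 20
53: 36539 = 53·689 + 22
59: 36539 = 59·619 + 18
61: 36539 = 61·599

61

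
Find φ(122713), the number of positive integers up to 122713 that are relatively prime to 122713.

Factor: 122713 = 41^2 · 73.
φ(122713) = 41^1·(41−1) · (73−1) = 1640 · 72 = 118080.

118080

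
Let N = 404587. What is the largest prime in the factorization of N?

404587 = 43 · 9409
9409 = 97 · 97
97 = 97 · 1
So 404587 = 43 · 97^2; the largest prime factor is 97.

97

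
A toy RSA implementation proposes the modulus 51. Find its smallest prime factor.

3

51 is odd.
Digit sum 6, divisible by 3.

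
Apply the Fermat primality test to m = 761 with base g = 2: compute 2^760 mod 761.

1

2^1 ≡ 2 (mod 761)
2^2 ≡ 2^2 = 4 ≡ 4 (mod 761)
2^4 ≡ 4^2 = 16 ≡ 16 (mod 761)
2^8 ≡ 16^2 = 256 ≡ 256 (mod 761)
2^16 ≡ 256^2 = 65536 ≡ 90 (mod 761)
2^32 ≡ 90^2 = 8100 ≡ 490 (mod 761)
2^64 ≡ 490^2 = 240100 ≡ 385 (mod 761)
2^128 ≡ 385^2 = 148225 ≡ 591 (mod 761)
2^256 ≡ 591^2 = 349281 ≡ 743 (mod 761)
2^512 ≡ 743^2 = 552049 ≡ 324 (mod 761)
760 = 512 + 128 + 64 + 32 + 16 + 8 in binary powers of 2.
So 2^760 ≡ 324 · 591 · 385 · 490 · 90 · 256 ≡ 1 (mod 761).
Since the result is 1, base 2 gives no evidence that 761 is composite.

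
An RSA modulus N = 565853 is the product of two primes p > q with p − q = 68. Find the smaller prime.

Since p = q + 68, we have 565853 = q(q + 68), so q² + 68q − 565853 = 0.
Discriminant: 68² + 4·565853 = 4624 + 2263412 = 2268036; √2268036 = 1506.
q = (−68 + 1506)/2 = 719, and p = q + 68 = 787.
Check: 719 · 787 = 565853.

719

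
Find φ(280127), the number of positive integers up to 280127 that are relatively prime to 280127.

Factor: 280127 = 37 · 67 · 113.
φ(280127) = (37−1) · (67−1) · (113−1) = 36 · 66 · 112 = 266112.

266112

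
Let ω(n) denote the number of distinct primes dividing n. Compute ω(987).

987 = 3 · 329
329 = 7 · 47
987 = 3 · 7 · 47, which has 3 distinct prime factors.

3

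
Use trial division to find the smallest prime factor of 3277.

29

3277 is odd.
Digit sum 19, not divisible by 3.
Ends in 7: not divisible by 5.
7: 3277 = 7·468 + 1
11: 3277 = 11·297 + 10
13: 3277 = 13·252 + 1
17: 3277 = 17·192 + 13
19: 3277 = 19·172 + 9
23: 3277 = 23·142 + 11
29: 3277 = 29·113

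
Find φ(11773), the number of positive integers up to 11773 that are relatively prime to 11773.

Factor: 11773 = 61 · 193.
φ(11773) = (61−1) · (193−1) = 60 · 192 = 11520.

11520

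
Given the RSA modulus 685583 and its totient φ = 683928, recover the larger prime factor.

φ(n) = (p−1)(q−1) = n − (p+q) + 1, so p + q = 685583 − 683928 + 1 = 1656.
p and q are the roots of t² − 1656t + 685583 = 0.
Discriminant: 1656² − 4·685583 = 2742336 − 2742332 = 4; √4 = 2.
q = (1656 − 2)/2 = 827, p = (1656 + 2)/2 = 829.
Check: 827 · 829 = 685583.

829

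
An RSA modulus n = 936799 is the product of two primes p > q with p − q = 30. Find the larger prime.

Since p = q + 30, we have 936799 = q(q + 30), so q² + 30q − 936799 = 0.
Discriminant: 30² + 4·936799 = 900 + 3747196 = 3748096; √3748096 = 1936.
q = (−30 + 1936)/2 = 953, and p = q + 30 = 983.
Check: 953 · 983 = 936799.

983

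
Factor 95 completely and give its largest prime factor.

95 = 5 · 19
19 is prime.
So 95 = 5 · 19; the largest prime factor is 19.

19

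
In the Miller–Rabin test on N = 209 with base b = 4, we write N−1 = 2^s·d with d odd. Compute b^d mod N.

209 − 1 = 208 = 2^4 · 13, so d = 13.
4^1 ≡ 4 (mod 209)
4^2 ≡ 4^2 = 16 ≡ 16 (mod 209)
4^4 ≡ 16^2 = 256 ≡ 47 (mod 209)
4^8 ≡ 47^2 = 2209 ≡ 119 (mod 209)
13 = 8 + 4 + 1 in binary powers of 2.
So 4^13 ≡ 119 · 47 · 4 ≡ 9 (mod 209).
Squaring chain: 9 → 81 → 82 → 36; never reaches −1, so base 4 is a Miller–Rabin witness that 209 is composite.

9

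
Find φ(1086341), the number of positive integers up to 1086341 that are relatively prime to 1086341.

Factor: 1086341 = 53 · 103 · 199.
φ(1086341) = (53−1) · (103−1) · (199−1) = 52 · 102 · 198 = 1050192.

1050192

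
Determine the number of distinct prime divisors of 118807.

118807 = 13^2 · 703
703 = 19 · 37
118807 = 13^2 · 19 · 37, which has 3 distinct prime factors.

3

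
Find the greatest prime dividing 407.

407 = 11 · 37
37 is prime.
So 407 = 11 · 37; the largest prime factor is 37.

37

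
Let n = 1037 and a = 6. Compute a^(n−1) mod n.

727

6^1 ≡ 6 (mod 1037)
6^2 ≡ 6^2 = 36 ≡ 36 (mod 1037)
6^4 ≡ 36^2 = 1296 ≡ 259 (mod 1037)
6^8 ≡ 259^2 = 67081 ≡ 713 (mod 1037)
6^16 ≡ 713^2 = 508369 ≡ 239 (mod 1037)
6^32 ≡ 239^2 = 57121 ≡ 86 (mod 1037)
6^64 ≡ 86^2 = 7396 ≡ 137 (mod 1037)
6^128 ≡ 137^2 = 18769 ≡ 103 (mod 1037)
6^256 ≡ 103^2 = 10609 ≡ 239 (mod 1037)
6^512 ≡ 239^2 = 57121 ≡ 86 (mod 1037)
6^1024 ≡ 86^2 = 7396 ≡ 137 (mod 1037)
1036 = 1024 + 8 + 4 in binary powers of 2.
So 6^1036 ≡ 137 · 713 · 259 ≡ 727 (mod 1037).
Since 727 ≠ 1, base 6 is a Fermat witness: 1037 is composite.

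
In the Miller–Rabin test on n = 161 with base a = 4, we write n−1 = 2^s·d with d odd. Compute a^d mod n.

161 − 1 = 160 = 2^5 · 5, so d = 5.
4^1 ≡ 4 (mod 161)
4^2 ≡ 4^2 = 16 ≡ 16 (mod 161)
4^4 ≡ 16^2 = 256 ≡ 95 (mod 161)
5 = 4 + 1 in binary powers of 2.
So 4^5 ≡ 95 · 4 ≡ 58 (mod 161).
Squaring chain: 58 → 144 → 128 → 123 → 156; never reaches −1, so base 4 is a Miller–Rabin witness that 161 is composite.

58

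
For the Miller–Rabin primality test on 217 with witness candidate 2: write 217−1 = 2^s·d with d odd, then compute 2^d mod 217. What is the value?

190

217 − 1 = 216 = 2^3 · 27, so d = 27.
2^1 ≡ 2 (mod 217)
2^2 ≡ 2^2 = 4 ≡ 4 (mod 217)
2^4 ≡ 4^2 = 16 ≡ 16 (mod 217)
2^8 ≡ 16^2 = 256 ≡ 39 (mod 217)
2^16 ≡ 39^2 = 1521 ≡ 2 (mod 217)
27 = 16 + 8 + 2 + 1 in binary powers of 2.
So 2^27 ≡ 2 · 39 · 4 · 2 ≡ 190 (mod 217).
Squaring chain: 190 → 78 → 8; never reaches −1, so base 2 is a Miller–Rabin witness that 217 is composite.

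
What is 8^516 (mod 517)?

8^1 ≡ 8 (mod 517)
8^2 ≡ 8^2 = 64 ≡ 64 (mod 517)
8^4 ≡ 64^2 = 4096 ≡ 477 (mod 517)
8^8 ≡ 477^2 = 227529 ≡ 49 (mod 517)
8^16 ≡ 49^2 = 2401 ≡ 333 (mod 517)
8^32 ≡ 333^2 = 110889 ≡ 251 (mod 517)
8^64 ≡ 251^2 = 63001 ≡ 444 (mod 517)
8^128 ≡ 444^2 = 197136 ≡ 159 (mod 517)
8^256 ≡ 159^2 = 25281 ≡ 465 (mod 517)
8^512 ≡ 465^2 = 216225 ≡ 119 (mod 517)
516 = 512 + 4 in binary powers of 2.
So 8^516 ≡ 119 · 477 ≡ 410 (mod 517).
Since 410 ≠ 1, base 8 is a Fermat witness: 517 is composite.

410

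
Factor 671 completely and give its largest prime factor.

61

671 = 11 · 61
61 is prime.
So 671 = 11 · 61; the largest prime factor is 61.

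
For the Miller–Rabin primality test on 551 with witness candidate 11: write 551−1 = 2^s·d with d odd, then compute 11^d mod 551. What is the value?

520

551 − 1 = 550 = 2^1 · 275, so d = 275.
11^1 ≡ 11 (mod 551)
11^2 ≡ 11^2 = 121 ≡ 121 (mod 551)
11^4 ≡ 121^2 = 14641 ≡ 315 (mod 551)
11^8 ≡ 315^2 = 99225 ≡ 45 (mod 551)
11^16 ≡ 45^2 = 2025 ≡ 372 (mod 551)
11^32 ≡ 372^2 = 138384 ≡ 83 (mod 551)
11^64 ≡ 83^2 = 6889 ≡ 277 (mod 551)
11^128 ≡ 277^2 = 76729 ≡ 140 (mod 551)
11^256 ≡ 140^2 = 19600 ≡ 315 (mod 551)
275 = 256 + 16 + 2 + 1 in binary powers of 2.
So 11^275 ≡ 315 · 372 · 121 · 11 ≡ 520 (mod 551).
Squaring chain: 520; never reaches −1, so base 11 is a Miller–Rabin witness that 551 is composite.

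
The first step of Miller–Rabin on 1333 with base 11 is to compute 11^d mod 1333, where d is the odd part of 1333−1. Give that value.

494

1333 − 1 = 1332 = 2^2 · 333, so d = 333.
11^1 ≡ 11 (mod 1333)
11^2 ≡ 11^2 = 121 ≡ 121 (mod 1333)
11^4 ≡ 121^2 = 14641 ≡ 1311 (mod 1333)
11^8 ≡ 1311^2 = 1718721 ≡ 484 (mod 1333)
11^16 ≡ 484^2 = 234256 ≡ 981 (mod 1333)
11^32 ≡ 981^2 = 962361 ≡ 1268 (mod 1333)
11^64 ≡ 1268^2 = 1607824 ≡ 226 (mod 1333)
11^128 ≡ 226^2 = 51076 ≡ 422 (mod 1333)
11^256 ≡ 422^2 = 178084 ≡ 795 (mod 1333)
333 = 256 + 64 + 8 + 4 + 1 in binary powers of 2.
So 11^333 ≡ 795 · 226 · 484 · 1311 · 11 ≡ 494 (mod 1333).
Squaring chain: 494 → 97; never reaches −1, so base 11 is a Miller–Rabin witness that 1333 is composite.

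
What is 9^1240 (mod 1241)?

137

9^1 ≡ 9 (mod 1241)
9^2 ≡ 9^2 = 81 ≡ 81 (mod 1241)
9^4 ≡ 81^2 = 6561 ≡ 356 (mod 1241)
9^8 ≡ 356^2 = 126736 ≡ 154 (mod 1241)
9^16 ≡ 154^2 = 23716 ≡ 137 (mod 1241)
9^32 ≡ 137^2 = 18769 ≡ 154 (mod 1241)
9^64 ≡ 154^2 = 23716 ≡ 137 (mod 1241)
9^128 ≡ 137^2 = 18769 ≡ 154 (mod 1241)
9^256 ≡ 154^2 = 23716 ≡ 137 (mod 1241)
9^512 ≡ 137^2 = 18769 ≡ 154 (mod 1241)
9^1024 ≡ 154^2 = 23716 ≡ 137 (mod 1241)
1240 = 1024 + 128 + 64 + 16 + 8 in binary powers of 2.
So 9^1240 ≡ 137 · 154 · 137 · 137 · 154 ≡ 137 (mod 1241).
Since 137 ≠ 1, base 9 is a Fermat witness: 1241 is composite.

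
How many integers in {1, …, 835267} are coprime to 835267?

Factor: 835267 = 79 · 97 · 109.
φ(835267) = (79−1) · (97−1) · (109−1) = 78 · 96 · 108 = 808704.

808704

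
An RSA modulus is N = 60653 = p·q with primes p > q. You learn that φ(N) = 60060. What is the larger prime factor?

463

φ(n) = (p−1)(q−1) = n − (p+q) + 1, so p + q = 60653 − 60060 + 1 = 594.
p and q are the roots of t² − 594t + 60653 = 0.
Discriminant: 594² − 4·60653 = 352836 − 242612 = 110224; √110224 = 332.
q = (594 − 332)/2 = 131, p = (594 + 332)/2 = 463.
Check: 131 · 463 = 60653.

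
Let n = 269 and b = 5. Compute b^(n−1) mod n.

5^1 ≡ 5 (mod 269)
5^2 ≡ 5^2 = 25 ≡ 25 (mod 269)
5^4 ≡ 25^2 = 625 ≡ 87 (mod 269)
5^8 ≡ 87^2 = 7569 ≡ 37 (mod 269)
5^16 ≡ 37^2 = 1369 ≡ 24 (mod 269)
5^32 ≡ 24^2 = 576 ≡ 38 (mod 269)
5^64 ≡ 38^2 = 1444 ≡ 99 (mod 269)
5^128 ≡ 99^2 = 9801 ≡ 117 (mod 269)
5^256 ≡ 117^2 = 13689 ≡ 239 (mod 269)
268 = 256 + 8 + 4 in binary powers of 2.
So 5^268 ≡ 239 · 37 · 87 ≡ 1 (mod 269).
Since the result is 1, base 5 gives no evidence that 269 is composite.

1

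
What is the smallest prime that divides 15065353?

15065353 is odd.
Digit sum 28, not divisible by 3.
Ends in 3: not divisible by 5.
7: 15065353 = 7·2152193 + 2
11: 15065353 = 11·1369577 + 6
13: 15065353 = 13·1158873 + 4
17: 15065353 = 17·886197 + 4
19: 15065353 = 19·792913 + 6
23: 15065353 = 23·655015 + 8
29: 15065353 = 29·519494 + 27
31: 15065353 = 31·485979 + 4
37: 15065353 = 37·407171 + 26
41: 15065353 = 41·367447 + 26
43: 15065353 = 43·350357 + 2
47: 15065353 = 47·320539 + 20
53: 15065353 = 53·284251 + 50
59: 15065353 = 59·255344 + 57
61: 15065353 = 61·246973

61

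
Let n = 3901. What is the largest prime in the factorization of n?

83

3901 = 47 · 83
83 is prime.
So 3901 = 47 · 83; the largest prime factor is 83.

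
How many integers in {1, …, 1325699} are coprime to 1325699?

1287936

Factor: 1325699 = 79 · 97 · 173.
φ(1325699) = (79−1) · (97−1) · (173−1) = 78 · 96 · 172 = 1287936.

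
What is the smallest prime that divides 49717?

83

49717 is odd.
Digit sum 28, not divisible by 3.
Ends in 7: not divisible by 5.
7: 49717 = 7·7102 + 3
11: 49717 = 11·4519 + 8
13: 49717 = 13·3824 + 5
17: 49717 = 17·2924 + 9
19: 49717 = 19·2616 + 13
23: 49717 = 23·2161 + 14
29: 49717 = 29·1714 + 11
31: 49717 = 31·1603 + 24
37: 49717 = 37·1343 + 26
41: 49717 = 41·1212 + 25
43: 49717 = 43·1156 + 9
47: 49717 = 47·1057 + 38
53: 49717 = 53·938 + 3
59: 49717 = 59·842 + 39
61: 49717 = 61·815 + 2
67: 49717 = 67·742 + 3
71: 49717 = 71·700 + 17
73: 49717 = 73·681 + 4
79: 49717 = 79·629 + 26
83: 49717 = 83·599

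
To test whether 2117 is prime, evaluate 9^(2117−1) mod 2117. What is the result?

9^1 ≡ 9 (mod 2117)
9^2 ≡ 9^2 = 81 ≡ 81 (mod 2117)
9^4 ≡ 81^2 = 6561 ≡ 210 (mod 2117)
9^8 ≡ 210^2 = 44100 ≡ 1760 (mod 2117)
9^16 ≡ 1760^2 = 3097600 ≡ 429 (mod 2117)
9^32 ≡ 429^2 = 184041 ≡ 1979 (mod 2117)
9^64 ≡ 1979^2 = 3916441 ≡ 2108 (mod 2117)
9^128 ≡ 2108^2 = 4443664 ≡ 81 (mod 2117)
9^256 ≡ 81^2 = 6561 ≡ 210 (mod 2117)
9^512 ≡ 210^2 = 44100 ≡ 1760 (mod 2117)
9^1024 ≡ 1760^2 = 3097600 ≡ 429 (mod 2117)
9^2048 ≡ 429^2 = 184041 ≡ 1979 (mod 2117)
2116 = 2048 + 64 + 4 in binary powers of 2.
So 9^2116 ≡ 1979 · 2108 · 210 ≡ 429 (mod 2117).
Since 429 ≠ 1, base 9 is a Fermat witness: 2117 is composite.

429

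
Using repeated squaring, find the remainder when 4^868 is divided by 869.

9

4^1 ≡ 4 (mod 869)
4^2 ≡ 4^2 = 16 ≡ 16 (mod 869)
4^4 ≡ 16^2 = 256 ≡ 256 (mod 869)
4^8 ≡ 256^2 = 65536 ≡ 361 (mod 869)
4^16 ≡ 361^2 = 130321 ≡ 840 (mod 869)
4^32 ≡ 840^2 = 705600 ≡ 841 (mod 869)
4^64 ≡ 841^2 = 707281 ≡ 784 (mod 869)
4^128 ≡ 784^2 = 614656 ≡ 273 (mod 869)
4^256 ≡ 273^2 = 74529 ≡ 664 (mod 869)
4^512 ≡ 664^2 = 440896 ≡ 313 (mod 869)
868 = 512 + 256 + 64 + 32 + 4 in binary powers of 2.
So 4^868 ≡ 313 · 664 · 784 · 841 · 256 ≡ 9 (mod 869).
Since 9 ≠ 1, base 4 is a Fermat witness: 869 is composite.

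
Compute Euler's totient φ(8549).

8364

Factor: 8549 = 83 · 103.
φ(8549) = (83−1) · (103−1) = 82 · 102 = 8364.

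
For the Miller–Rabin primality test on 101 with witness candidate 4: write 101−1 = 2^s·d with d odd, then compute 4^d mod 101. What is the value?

101 − 1 = 100 = 2^2 · 25, so d = 25.
4^1 ≡ 4 (mod 101)
4^2 ≡ 4^2 = 16 ≡ 16 (mod 101)
4^4 ≡ 16^2 = 256 ≡ 54 (mod 101)
4^8 ≡ 54^2 = 2916 ≡ 88 (mod 101)
4^16 ≡ 88^2 = 7744 ≡ 68 (mod 101)
25 = 16 + 8 + 1 in binary powers of 2.
So 4^25 ≡ 68 · 88 · 4 ≡ 100 (mod 101).
Since 4^d ≡ 100 (mod 101), base 4 does not prove 101 composite.

100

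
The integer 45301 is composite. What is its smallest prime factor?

89

45301 is odd.
Digit sum 13, not divisible by 3.
Ends in 1: not divisible by 5.
7: 45301 = 7·6471 + 4
11: 45301 = 11·4118 + 3
13: 45301 = 13·3484 + 9
17: 45301 = 17·2664 + 13
19: 45301 = 19·2384 + 5
23: 45301 = 23·1969 + 14
29: 45301 = 29·1562 + 3
31: 45301 = 31·1461 + 10
37: 45301 = 37·1224 + 13
41: 45301 = 41·1104 + 37
43: 45301 = 43·1053 + 22
47: 45301 = 47·963 + 40
53: 45301 = 53·854 + 39
59: 45301 = 59·767 + 48
61: 45301 = 61·742 + 39
67: 45301 = 67·676 + 9
71: 45301 = 71·638 + 3
73: 45301 = 73·620 + 41
79: 45301 = 79·573 + 34
83: 45301 = 83·545 + 66
89: 45301 = 89·509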